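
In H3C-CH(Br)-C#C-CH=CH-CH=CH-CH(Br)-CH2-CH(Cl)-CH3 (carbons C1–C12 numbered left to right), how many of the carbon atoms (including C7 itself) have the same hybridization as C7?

4

C7 is sp2 (one π bond).
C1: sp3
C2: sp3
C3: sp
C4: sp
C5: sp2 ✓
C6: sp2 ✓
C7: sp2 ✓
C8: sp2 ✓
C9: sp3
C10: sp3
C11: sp3
C12: sp3
4 carbons are sp2.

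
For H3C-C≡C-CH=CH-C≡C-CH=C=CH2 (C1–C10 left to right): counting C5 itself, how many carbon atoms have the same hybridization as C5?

C5 is sp2 (one π bond).
C1: sp3
C2: sp
C3: sp
C4: sp2 ✓
C5: sp2 ✓
C6: sp
C7: sp
C8: sp2 ✓
C9: sp
C10: sp2 ✓
4 carbons are sp2.

4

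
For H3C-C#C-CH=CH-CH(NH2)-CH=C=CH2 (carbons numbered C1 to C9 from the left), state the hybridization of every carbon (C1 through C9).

C1 has 4 σ bonds: steric number 4 → sp3.
C2: 2 σ bonds, plus two π bonds; 2 regions of electron density → sp.
C3: 2 σ bonds, plus two π bonds — 2 electron domains, sp.
C4 — 3 σ bonds, plus one π bond. Steric number 3, so sp2.
C5: 3 σ bonds, plus one π bond — 3 electron domains, sp2.
C6 carries 4 σ bonds, giving a steric number of 4, so it is sp3.
C7: 3 σ bonds, plus one π bond — 3 electron domains, sp2.
C8 carries 2 σ bonds, plus two π bonds, giving a steric number of 2, so it is sp.
C9 has 3 σ bonds, plus one π bond: steric number 3 → sp2.

C1 sp3, C2 sp, C3 sp, C4 sp2, C5 sp2, C6 sp3, C7 sp2, C8 sp, C9 sp2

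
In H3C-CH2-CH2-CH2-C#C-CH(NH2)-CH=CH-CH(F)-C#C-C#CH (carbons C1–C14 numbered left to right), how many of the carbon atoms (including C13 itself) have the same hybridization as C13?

C13 is sp (two π bonds).
C1: sp3
C2: sp3
C3: sp3
C4: sp3
C5: sp ✓
C6: sp ✓
C7: sp3
C8: sp2
C9: sp2
C10: sp3
C11: sp ✓
C12: sp ✓
C13: sp ✓
C14: sp ✓
6 carbons are sp.

6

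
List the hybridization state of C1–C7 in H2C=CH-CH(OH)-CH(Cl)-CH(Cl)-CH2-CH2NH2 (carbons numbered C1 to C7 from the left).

C1 sp2, C2 sp2, C3 sp3, C4 sp3, C5 sp3, C6 sp3, C7 sp3

C1 has 3 σ bonds, plus one π bond: steric number 3 → sp2.
C2 is sp2: 3 σ bonds, plus one π bond, 3 electron-density regions.
C3 (4 σ bonds) has steric number 4: sp3.
C4: 4 σ bonds — 4 electron domains, sp3.
C5 — 4 σ bonds. Steric number 4, so sp3.
C6: 4 σ bonds — 4 electron domains, sp3.
C7: 4 σ bonds — 4 electron domains, sp3.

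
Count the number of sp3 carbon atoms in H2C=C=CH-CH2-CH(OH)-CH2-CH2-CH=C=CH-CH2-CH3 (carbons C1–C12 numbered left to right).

6

C1: sp2
C2: sp
C3: sp2
C4: sp3 ✓
C5: sp3 ✓
C6: sp3 ✓
C7: sp3 ✓
C8: sp2
C9: sp
C10: sp2
C11: sp3 ✓
C12: sp3 ✓
C4, C5, C6, C7, C11, C12 → 6 sp3 carbons.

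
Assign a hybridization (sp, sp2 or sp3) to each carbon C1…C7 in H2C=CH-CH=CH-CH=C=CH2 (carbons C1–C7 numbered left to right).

C1: 3 σ bonds, plus one π bond; 3 regions of electron density → sp2.
C2 (3 σ bonds, plus one π bond) has steric number 3: sp2.
C3 is sp2: 3 σ bonds, plus one π bond, 3 electron-density regions.
C4 carries 3 σ bonds, plus one π bond, giving a steric number of 3, so it is sp2.
C5 is sp2: 3 σ bonds, plus one π bond, 3 electron-density regions.
C6 (2 σ bonds, plus two π bonds) has steric number 2: sp.
C7: 3 σ bonds, plus one π bond; 3 regions of electron density → sp2.

C1 sp2, C2 sp2, C3 sp2, C4 sp2, C5 sp2, C6 sp, C7 sp2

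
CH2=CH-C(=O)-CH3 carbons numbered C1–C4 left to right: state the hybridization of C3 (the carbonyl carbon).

sp²

C3 (the carbonyl carbon) — 3 σ bonds, plus one π bond. Steric number 3, so sp2.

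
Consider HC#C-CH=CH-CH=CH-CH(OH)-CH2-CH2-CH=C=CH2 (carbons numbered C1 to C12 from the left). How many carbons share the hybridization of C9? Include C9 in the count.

3

C9 is sp3 (only σ bonds).
C1: sp
C2: sp
C3: sp2
C4: sp2
C5: sp2
C6: sp2
C7: sp3 ✓
C8: sp3 ✓
C9: sp3 ✓
C10: sp2
C11: sp
C12: sp2
3 carbons are sp3.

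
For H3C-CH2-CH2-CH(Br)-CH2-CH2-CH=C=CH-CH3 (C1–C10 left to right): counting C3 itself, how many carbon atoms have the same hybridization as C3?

7

C3 is sp3 (only σ bonds).
C1: sp3 ✓
C2: sp3 ✓
C3: sp3 ✓
C4: sp3 ✓
C5: sp3 ✓
C6: sp3 ✓
C7: sp2
C8: sp
C9: sp2
C10: sp3 ✓
7 carbons are sp3.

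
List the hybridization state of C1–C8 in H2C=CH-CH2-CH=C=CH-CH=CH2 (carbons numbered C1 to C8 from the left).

C1 sp2, C2 sp2, C3 sp3, C4 sp2, C5 sp, C6 sp2, C7 sp2, C8 sp2

C1: 3 σ bonds, plus one π bond; 3 regions of electron density → sp2.
C2 is sp2: 3 σ bonds, plus one π bond, 3 electron-density regions.
C3 carries 4 σ bonds, giving a steric number of 4, so it is sp3.
C4 carries 3 σ bonds, plus one π bond, giving a steric number of 3, so it is sp2.
C5 has 2 σ bonds, plus two π bonds: steric number 2 → sp.
C6 — 3 σ bonds, plus one π bond. Steric number 3, so sp2.
C7 is sp2: 3 σ bonds, plus one π bond, 3 electron-density regions.
C8 — 3 σ bonds, plus one π bond. Steric number 3, so sp2.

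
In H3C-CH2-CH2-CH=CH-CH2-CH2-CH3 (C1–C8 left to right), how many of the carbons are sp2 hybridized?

C1: sp3
C2: sp3
C3: sp3
C4: sp2 ✓
C5: sp2 ✓
C6: sp3
C7: sp3
C8: sp3
C4, C5 → 2 sp2 carbons.

2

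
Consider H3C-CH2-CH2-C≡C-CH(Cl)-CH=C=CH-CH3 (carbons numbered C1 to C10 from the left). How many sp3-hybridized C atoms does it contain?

5

C1: sp3 ✓
C2: sp3 ✓
C3: sp3 ✓
C4: sp
C5: sp
C6: sp3 ✓
C7: sp2
C8: sp
C9: sp2
C10: sp3 ✓
C1, C2, C3, C6, C10 → 5 sp3 carbons.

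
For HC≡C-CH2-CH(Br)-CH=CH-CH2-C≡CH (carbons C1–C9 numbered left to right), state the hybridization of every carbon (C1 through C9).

C1 sp, C2 sp, C3 sp3, C4 sp3, C5 sp2, C6 sp2, C7 sp3, C8 sp, C9 sp

C1 is sp: 2 σ bonds, plus two π bonds, 2 electron-density regions.
C2 (2 σ bonds, plus two π bonds) has steric number 2: sp.
C3 is sp3: 4 σ bonds, 4 electron-density regions.
C4 (4 σ bonds) has steric number 4: sp3.
C5 is sp2: 3 σ bonds, plus one π bond, 3 electron-density regions.
C6 has 3 σ bonds, plus one π bond: steric number 3 → sp2.
C7: 4 σ bonds — 4 electron domains, sp3.
C8 (2 σ bonds, plus two π bonds) has steric number 2: sp.
C9 (2 σ bonds, plus two π bonds) has steric number 2: sp.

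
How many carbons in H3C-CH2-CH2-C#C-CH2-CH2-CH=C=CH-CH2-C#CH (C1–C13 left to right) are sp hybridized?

C1: sp3
C2: sp3
C3: sp3
C4: sp ✓
C5: sp ✓
C6: sp3
C7: sp3
C8: sp2
C9: sp ✓
C10: sp2
C11: sp3
C12: sp ✓
C13: sp ✓
C4, C5, C9, C12, C13 → 5 sp carbons.

5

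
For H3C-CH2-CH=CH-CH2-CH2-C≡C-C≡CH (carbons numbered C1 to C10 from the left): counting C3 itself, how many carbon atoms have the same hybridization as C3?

2

C3 is sp2 (one π bond).
C1: sp3
C2: sp3
C3: sp2 ✓
C4: sp2 ✓
C5: sp3
C6: sp3
C7: sp
C8: sp
C9: sp
C10: sp
2 carbons are sp2.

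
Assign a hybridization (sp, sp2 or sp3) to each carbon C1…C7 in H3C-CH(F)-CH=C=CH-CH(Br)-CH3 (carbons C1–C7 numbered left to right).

C1 sp3, C2 sp3, C3 sp2, C4 sp, C5 sp2, C6 sp3, C7 sp3

C1 carries 4 σ bonds, giving a steric number of 4, so it is sp3.
C2 is sp3: 4 σ bonds, 4 electron-density regions.
C3 (3 σ bonds, plus one π bond) has steric number 3: sp2.
C4: 2 σ bonds, plus two π bonds; 2 regions of electron density → sp.
C5 (3 σ bonds, plus one π bond) has steric number 3: sp2.
C6 carries 4 σ bonds, giving a steric number of 4, so it is sp3.
C7 — 4 σ bonds. Steric number 4, so sp3.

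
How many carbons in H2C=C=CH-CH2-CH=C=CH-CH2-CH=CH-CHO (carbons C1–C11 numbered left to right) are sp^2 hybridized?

C1: sp2 ✓
C2: sp
C3: sp2 ✓
C4: sp3
C5: sp2 ✓
C6: sp
C7: sp2 ✓
C8: sp3
C9: sp2 ✓
C10: sp2 ✓
C11: sp2 ✓
C1, C3, C5, C7, C9, C10, C11 → 7 sp2 carbons.

7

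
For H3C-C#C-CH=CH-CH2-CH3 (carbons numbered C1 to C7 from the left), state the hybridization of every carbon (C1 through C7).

C1 (4 σ bonds) has steric number 4: sp3.
C2 has 2 σ bonds, plus two π bonds: steric number 2 → sp.
C3 has 2 σ bonds, plus two π bonds: steric number 2 → sp.
C4 has 3 σ bonds, plus one π bond: steric number 3 → sp2.
C5 — 3 σ bonds, plus one π bond. Steric number 3, so sp2.
C6 carries 4 σ bonds, giving a steric number of 4, so it is sp3.
C7 — 4 σ bonds. Steric number 4, so sp3.

C1 sp3, C2 sp, C3 sp, C4 sp2, C5 sp2, C6 sp3, C7 sp3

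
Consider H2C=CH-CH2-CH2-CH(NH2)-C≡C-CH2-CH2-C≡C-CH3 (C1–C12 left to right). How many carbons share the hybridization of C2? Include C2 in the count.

2

C2 is sp2 (one π bond).
C1: sp2 ✓
C2: sp2 ✓
C3: sp3
C4: sp3
C5: sp3
C6: sp
C7: sp
C8: sp3
C9: sp3
C10: sp
C11: sp
C12: sp3
2 carbons are sp2.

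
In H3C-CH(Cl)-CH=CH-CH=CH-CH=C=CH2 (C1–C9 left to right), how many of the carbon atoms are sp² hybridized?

6

C1: sp3
C2: sp3
C3: sp2 ✓
C4: sp2 ✓
C5: sp2 ✓
C6: sp2 ✓
C7: sp2 ✓
C8: sp
C9: sp2 ✓
C3, C4, C5, C6, C7, C9 → 6 sp2 carbons.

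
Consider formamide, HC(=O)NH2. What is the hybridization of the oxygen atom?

sp²

The oxygen atom: 1 σ bond and 2 lone pairs, plus one π bond; 3 regions of electron density → sp2.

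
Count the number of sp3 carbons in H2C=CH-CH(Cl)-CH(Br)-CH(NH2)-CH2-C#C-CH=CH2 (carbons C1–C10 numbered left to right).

C1: sp2
C2: sp2
C3: sp3 ✓
C4: sp3 ✓
C5: sp3 ✓
C6: sp3 ✓
C7: sp
C8: sp
C9: sp2
C10: sp2
C3, C4, C5, C6 → 4 sp3 carbons.

4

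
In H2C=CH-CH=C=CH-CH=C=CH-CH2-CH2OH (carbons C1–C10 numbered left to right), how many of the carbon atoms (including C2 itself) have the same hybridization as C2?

C2 is sp2 (one π bond).
C1: sp2 ✓
C2: sp2 ✓
C3: sp2 ✓
C4: sp
C5: sp2 ✓
C6: sp2 ✓
C7: sp
C8: sp2 ✓
C9: sp3
C10: sp3
6 carbons are sp2.

6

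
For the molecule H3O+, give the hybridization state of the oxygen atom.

sp3

Three σ bonds + one lone pair = steric number 4 → sp3.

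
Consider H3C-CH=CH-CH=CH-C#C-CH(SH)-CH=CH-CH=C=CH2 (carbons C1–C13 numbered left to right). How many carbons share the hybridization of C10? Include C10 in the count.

8

C10 is sp2 (one π bond).
C1: sp3
C2: sp2 ✓
C3: sp2 ✓
C4: sp2 ✓
C5: sp2 ✓
C6: sp
C7: sp
C8: sp3
C9: sp2 ✓
C10: sp2 ✓
C11: sp2 ✓
C12: sp
C13: sp2 ✓
8 carbons are sp2.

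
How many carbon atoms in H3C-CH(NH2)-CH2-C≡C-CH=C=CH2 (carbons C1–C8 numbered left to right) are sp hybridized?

C1: sp3
C2: sp3
C3: sp3
C4: sp ✓
C5: sp ✓
C6: sp2
C7: sp ✓
C8: sp2
C4, C5, C7 → 3 sp carbons.

3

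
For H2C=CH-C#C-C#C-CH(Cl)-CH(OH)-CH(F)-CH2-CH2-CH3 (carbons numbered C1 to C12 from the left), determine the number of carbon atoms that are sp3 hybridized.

6

C1: sp2
C2: sp2
C3: sp
C4: sp
C5: sp
C6: sp
C7: sp3 ✓
C8: sp3 ✓
C9: sp3 ✓
C10: sp3 ✓
C11: sp3 ✓
C12: sp3 ✓
C7, C8, C9, C10, C11, C12 → 6 sp3 carbons.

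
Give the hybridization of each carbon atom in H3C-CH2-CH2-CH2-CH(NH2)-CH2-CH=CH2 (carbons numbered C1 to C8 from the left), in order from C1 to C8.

C1 sp3, C2 sp3, C3 sp3, C4 sp3, C5 sp3, C6 sp3, C7 sp2, C8 sp2

C1 (4 σ bonds) has steric number 4: sp3.
C2 — 4 σ bonds. Steric number 4, so sp3.
C3: 4 σ bonds — 4 electron domains, sp3.
C4: 4 σ bonds — 4 electron domains, sp3.
C5 is sp3: 4 σ bonds, 4 electron-density regions.
C6: 4 σ bonds — 4 electron domains, sp3.
C7 is sp2: 3 σ bonds, plus one π bond, 3 electron-density regions.
C8 carries 3 σ bonds, plus one π bond, giving a steric number of 3, so it is sp2.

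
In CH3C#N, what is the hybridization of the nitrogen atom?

sp

N has one σ bond and one lone pair: steric number 2 → sp.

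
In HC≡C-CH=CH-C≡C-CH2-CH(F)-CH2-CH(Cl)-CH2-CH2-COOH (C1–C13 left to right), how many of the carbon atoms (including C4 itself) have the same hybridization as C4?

C4 is sp2 (one π bond).
C1: sp
C2: sp
C3: sp2 ✓
C4: sp2 ✓
C5: sp
C6: sp
C7: sp3
C8: sp3
C9: sp3
C10: sp3
C11: sp3
C12: sp3
C13: sp2 ✓
3 carbons are sp2.

3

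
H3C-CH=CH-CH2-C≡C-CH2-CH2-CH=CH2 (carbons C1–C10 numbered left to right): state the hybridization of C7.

sp3

C7 — 4 σ bonds. Steric number 4, so sp3.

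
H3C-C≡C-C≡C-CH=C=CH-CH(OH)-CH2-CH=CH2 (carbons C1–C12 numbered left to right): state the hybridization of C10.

C10 (4 σ bonds) has steric number 4: sp3.

sp3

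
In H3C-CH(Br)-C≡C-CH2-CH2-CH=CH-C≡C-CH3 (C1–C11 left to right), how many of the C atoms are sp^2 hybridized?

C1: sp3
C2: sp3
C3: sp
C4: sp
C5: sp3
C6: sp3
C7: sp2 ✓
C8: sp2 ✓
C9: sp
C10: sp
C11: sp3
C7, C8 → 2 sp2 carbons.

2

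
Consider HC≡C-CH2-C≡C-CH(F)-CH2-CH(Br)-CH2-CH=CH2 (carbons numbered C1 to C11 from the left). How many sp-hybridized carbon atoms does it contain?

C1: sp ✓
C2: sp ✓
C3: sp3
C4: sp ✓
C5: sp ✓
C6: sp3
C7: sp3
C8: sp3
C9: sp3
C10: sp2
C11: sp2
C1, C2, C4, C5 → 4 sp carbons.

4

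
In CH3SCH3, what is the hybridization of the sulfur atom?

sp³

The sulfur atom: 2 σ bonds and 2 lone pairs; 4 regions of electron density → sp3.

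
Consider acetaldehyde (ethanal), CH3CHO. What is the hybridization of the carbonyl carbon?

sp2

The carbonyl carbon carries 3 σ bonds, plus one π bond, giving a steric number of 3, so it is sp2.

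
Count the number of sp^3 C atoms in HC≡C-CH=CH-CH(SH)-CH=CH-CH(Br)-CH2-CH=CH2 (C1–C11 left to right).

C1: sp
C2: sp
C3: sp2
C4: sp2
C5: sp3 ✓
C6: sp2
C7: sp2
C8: sp3 ✓
C9: sp3 ✓
C10: sp2
C11: sp2
C5, C8, C9 → 3 sp3 carbons.

3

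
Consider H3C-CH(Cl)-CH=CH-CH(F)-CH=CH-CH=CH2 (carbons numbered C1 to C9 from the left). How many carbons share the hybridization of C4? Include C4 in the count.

C4 is sp2 (one π bond).
C1: sp3
C2: sp3
C3: sp2 ✓
C4: sp2 ✓
C5: sp3
C6: sp2 ✓
C7: sp2 ✓
C8: sp2 ✓
C9: sp2 ✓
6 carbons are sp2.

6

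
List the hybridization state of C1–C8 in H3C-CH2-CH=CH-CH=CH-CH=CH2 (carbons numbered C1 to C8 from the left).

C1 — 4 σ bonds. Steric number 4, so sp3.
C2 has 4 σ bonds: steric number 4 → sp3.
C3: 3 σ bonds, plus one π bond; 3 regions of electron density → sp2.
C4 (3 σ bonds, plus one π bond) has steric number 3: sp2.
C5 is sp2: 3 σ bonds, plus one π bond, 3 electron-density regions.
C6: 3 σ bonds, plus one π bond — 3 electron domains, sp2.
C7: 3 σ bonds, plus one π bond; 3 regions of electron density → sp2.
C8: 3 σ bonds, plus one π bond — 3 electron domains, sp2.

C1 sp3, C2 sp3, C3 sp2, C4 sp2, C5 sp2, C6 sp2, C7 sp2, C8 sp2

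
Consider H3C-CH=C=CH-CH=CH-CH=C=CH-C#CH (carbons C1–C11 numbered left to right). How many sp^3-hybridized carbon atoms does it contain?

1

C1: sp3 ✓
C2: sp2
C3: sp
C4: sp2
C5: sp2
C6: sp2
C7: sp2
C8: sp
C9: sp2
C10: sp
C11: sp
C1 → 1 sp3 carbon.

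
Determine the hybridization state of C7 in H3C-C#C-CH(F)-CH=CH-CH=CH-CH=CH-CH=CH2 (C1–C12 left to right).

C7 (3 σ bonds, plus one π bond) has steric number 3: sp2.

sp2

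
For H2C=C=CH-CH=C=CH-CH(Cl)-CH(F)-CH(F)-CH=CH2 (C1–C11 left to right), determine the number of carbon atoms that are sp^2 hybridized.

6

C1: sp2 ✓
C2: sp
C3: sp2 ✓
C4: sp2 ✓
C5: sp
C6: sp2 ✓
C7: sp3
C8: sp3
C9: sp3
C10: sp2 ✓
C11: sp2 ✓
C1, C3, C4, C6, C10, C11 → 6 sp2 carbons.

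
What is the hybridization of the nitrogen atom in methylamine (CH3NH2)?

sp³

Three σ bonds + one lone pair = steric number 4 → sp3.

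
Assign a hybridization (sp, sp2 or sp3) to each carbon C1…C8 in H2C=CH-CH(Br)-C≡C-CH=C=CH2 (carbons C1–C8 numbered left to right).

C1 sp2, C2 sp2, C3 sp3, C4 sp, C5 sp, C6 sp2, C7 sp, C8 sp2

C1 is sp2: 3 σ bonds, plus one π bond, 3 electron-density regions.
C2 carries 3 σ bonds, plus one π bond, giving a steric number of 3, so it is sp2.
C3: 4 σ bonds — 4 electron domains, sp3.
C4 carries 2 σ bonds, plus two π bonds, giving a steric number of 2, so it is sp.
C5 has 2 σ bonds, plus two π bonds: steric number 2 → sp.
C6 carries 3 σ bonds, plus one π bond, giving a steric number of 3, so it is sp2.
C7 is sp: 2 σ bonds, plus two π bonds, 2 electron-density regions.
C8 carries 3 σ bonds, plus one π bond, giving a steric number of 3, so it is sp2.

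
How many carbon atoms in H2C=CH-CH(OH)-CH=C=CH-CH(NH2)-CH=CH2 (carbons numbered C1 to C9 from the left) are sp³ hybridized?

2

C1: sp2
C2: sp2
C3: sp3 ✓
C4: sp2
C5: sp
C6: sp2
C7: sp3 ✓
C8: sp2
C9: sp2
C3, C7 → 2 sp3 carbons.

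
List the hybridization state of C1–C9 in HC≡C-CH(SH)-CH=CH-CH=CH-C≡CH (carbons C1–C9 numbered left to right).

C1 sp, C2 sp, C3 sp3, C4 sp2, C5 sp2, C6 sp2, C7 sp2, C8 sp, C9 sp

C1: 2 σ bonds, plus two π bonds; 2 regions of electron density → sp.
C2 is sp: 2 σ bonds, plus two π bonds, 2 electron-density regions.
C3 has 4 σ bonds: steric number 4 → sp3.
C4 carries 3 σ bonds, plus one π bond, giving a steric number of 3, so it is sp2.
C5 is sp2: 3 σ bonds, plus one π bond, 3 electron-density regions.
C6 carries 3 σ bonds, plus one π bond, giving a steric number of 3, so it is sp2.
C7: 3 σ bonds, plus one π bond; 3 regions of electron density → sp2.
C8 carries 2 σ bonds, plus two π bonds, giving a steric number of 2, so it is sp.
C9 is sp: 2 σ bonds, plus two π bonds, 2 electron-density regions.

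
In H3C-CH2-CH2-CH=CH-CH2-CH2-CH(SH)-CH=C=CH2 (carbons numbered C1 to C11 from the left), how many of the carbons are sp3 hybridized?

6

C1: sp3 ✓
C2: sp3 ✓
C3: sp3 ✓
C4: sp2
C5: sp2
C6: sp3 ✓
C7: sp3 ✓
C8: sp3 ✓
C9: sp2
C10: sp
C11: sp2
C1, C2, C3, C6, C7, C8 → 6 sp3 carbons.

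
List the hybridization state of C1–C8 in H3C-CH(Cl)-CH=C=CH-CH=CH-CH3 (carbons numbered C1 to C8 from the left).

C1 sp3, C2 sp3, C3 sp2, C4 sp, C5 sp2, C6 sp2, C7 sp2, C8 sp3

C1 carries 4 σ bonds, giving a steric number of 4, so it is sp3.
C2: 4 σ bonds — 4 electron domains, sp3.
C3: 3 σ bonds, plus one π bond — 3 electron domains, sp2.
C4 has 2 σ bonds, plus two π bonds: steric number 2 → sp.
C5 (3 σ bonds, plus one π bond) has steric number 3: sp2.
C6 — 3 σ bonds, plus one π bond. Steric number 3, so sp2.
C7 (3 σ bonds, plus one π bond) has steric number 3: sp2.
C8 is sp3: 4 σ bonds, 4 electron-density regions.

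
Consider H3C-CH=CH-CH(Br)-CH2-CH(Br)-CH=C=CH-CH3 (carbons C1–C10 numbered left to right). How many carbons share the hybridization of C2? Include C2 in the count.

C2 is sp2 (one π bond).
C1: sp3
C2: sp2 ✓
C3: sp2 ✓
C4: sp3
C5: sp3
C6: sp3
C7: sp2 ✓
C8: sp
C9: sp2 ✓
C10: sp3
4 carbons are sp2.

4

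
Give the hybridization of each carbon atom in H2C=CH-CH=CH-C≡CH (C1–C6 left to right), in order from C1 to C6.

C1 sp2, C2 sp2, C3 sp2, C4 sp2, C5 sp, C6 sp

C1 carries 3 σ bonds, plus one π bond, giving a steric number of 3, so it is sp2.
C2 — 3 σ bonds, plus one π bond. Steric number 3, so sp2.
C3 has 3 σ bonds, plus one π bond: steric number 3 → sp2.
C4 carries 3 σ bonds, plus one π bond, giving a steric number of 3, so it is sp2.
C5 is sp: 2 σ bonds, plus two π bonds, 2 electron-density regions.
C6 (2 σ bonds, plus two π bonds) has steric number 2: sp.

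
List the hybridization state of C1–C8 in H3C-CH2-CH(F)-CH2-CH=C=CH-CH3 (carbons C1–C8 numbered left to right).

C1 carries 4 σ bonds, giving a steric number of 4, so it is sp3.
C2: 4 σ bonds; 4 regions of electron density → sp3.
C3: 4 σ bonds; 4 regions of electron density → sp3.
C4 has 4 σ bonds: steric number 4 → sp3.
C5: 3 σ bonds, plus one π bond; 3 regions of electron density → sp2.
C6: 2 σ bonds, plus two π bonds — 2 electron domains, sp.
C7: 3 σ bonds, plus one π bond — 3 electron domains, sp2.
C8 has 4 σ bonds: steric number 4 → sp3.

C1 sp3, C2 sp3, C3 sp3, C4 sp3, C5 sp2, C6 sp, C7 sp2, C8 sp3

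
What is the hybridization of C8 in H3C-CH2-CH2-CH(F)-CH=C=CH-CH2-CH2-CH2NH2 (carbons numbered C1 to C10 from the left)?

sp3

C8: 4 σ bonds; 4 regions of electron density → sp3.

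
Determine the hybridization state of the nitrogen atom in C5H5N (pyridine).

sp²

N has two σ bonds and one lone pair in the ring plane (steric number 3 → sp2); its p orbital contributes one electron to the aromatic π system via the C=N double bond.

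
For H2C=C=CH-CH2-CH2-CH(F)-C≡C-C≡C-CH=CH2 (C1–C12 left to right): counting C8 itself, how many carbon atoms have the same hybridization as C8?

5

C8 is sp (two π bonds).
C1: sp2
C2: sp ✓
C3: sp2
C4: sp3
C5: sp3
C6: sp3
C7: sp ✓
C8: sp ✓
C9: sp ✓
C10: sp ✓
C11: sp2
C12: sp2
5 carbons are sp.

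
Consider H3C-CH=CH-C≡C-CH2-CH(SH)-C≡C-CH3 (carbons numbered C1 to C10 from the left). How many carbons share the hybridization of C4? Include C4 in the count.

C4 is sp (two π bonds).
C1: sp3
C2: sp2
C3: sp2
C4: sp ✓
C5: sp ✓
C6: sp3
C7: sp3
C8: sp ✓
C9: sp ✓
C10: sp3
4 carbons are sp.

4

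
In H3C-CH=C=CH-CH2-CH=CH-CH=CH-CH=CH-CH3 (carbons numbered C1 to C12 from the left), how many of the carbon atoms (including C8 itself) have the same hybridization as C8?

8

C8 is sp2 (one π bond).
C1: sp3
C2: sp2 ✓
C3: sp
C4: sp2 ✓
C5: sp3
C6: sp2 ✓
C7: sp2 ✓
C8: sp2 ✓
C9: sp2 ✓
C10: sp2 ✓
C11: sp2 ✓
C12: sp3
8 carbons are sp2.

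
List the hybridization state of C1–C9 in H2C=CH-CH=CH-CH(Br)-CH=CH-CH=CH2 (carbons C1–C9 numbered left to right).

C1 sp2, C2 sp2, C3 sp2, C4 sp2, C5 sp3, C6 sp2, C7 sp2, C8 sp2, C9 sp2

C1 — 3 σ bonds, plus one π bond. Steric number 3, so sp2.
C2 — 3 σ bonds, plus one π bond. Steric number 3, so sp2.
C3 carries 3 σ bonds, plus one π bond, giving a steric number of 3, so it is sp2.
C4: 3 σ bonds, plus one π bond; 3 regions of electron density → sp2.
C5 — 4 σ bonds. Steric number 4, so sp3.
C6 carries 3 σ bonds, plus one π bond, giving a steric number of 3, so it is sp2.
C7: 3 σ bonds, plus one π bond; 3 regions of electron density → sp2.
C8 carries 3 σ bonds, plus one π bond, giving a steric number of 3, so it is sp2.
C9 is sp2: 3 σ bonds, plus one π bond, 3 electron-density regions.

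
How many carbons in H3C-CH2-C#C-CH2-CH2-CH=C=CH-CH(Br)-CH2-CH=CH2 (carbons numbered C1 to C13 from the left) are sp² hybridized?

C1: sp3
C2: sp3
C3: sp
C4: sp
C5: sp3
C6: sp3
C7: sp2 ✓
C8: sp
C9: sp2 ✓
C10: sp3
C11: sp3
C12: sp2 ✓
C13: sp2 ✓
C7, C9, C12, C13 → 4 sp2 carbons.

4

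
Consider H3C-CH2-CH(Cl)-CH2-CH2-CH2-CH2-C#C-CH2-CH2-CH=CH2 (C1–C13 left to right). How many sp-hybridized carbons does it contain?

C1: sp3
C2: sp3
C3: sp3
C4: sp3
C5: sp3
C6: sp3
C7: sp3
C8: sp ✓
C9: sp ✓
C10: sp3
C11: sp3
C12: sp2
C13: sp2
C8, C9 → 2 sp carbons.

2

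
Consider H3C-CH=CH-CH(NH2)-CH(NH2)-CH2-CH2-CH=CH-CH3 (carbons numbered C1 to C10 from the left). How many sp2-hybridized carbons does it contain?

C1: sp3
C2: sp2 ✓
C3: sp2 ✓
C4: sp3
C5: sp3
C6: sp3
C7: sp3
C8: sp2 ✓
C9: sp2 ✓
C10: sp3
C2, C3, C8, C9 → 4 sp2 carbons.

4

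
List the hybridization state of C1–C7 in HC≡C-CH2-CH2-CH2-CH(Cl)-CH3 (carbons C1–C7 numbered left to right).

C1 sp, C2 sp, C3 sp3, C4 sp3, C5 sp3, C6 sp3, C7 sp3

C1 — 2 σ bonds, plus two π bonds. Steric number 2, so sp.
C2 has 2 σ bonds, plus two π bonds: steric number 2 → sp.
C3: 4 σ bonds; 4 regions of electron density → sp3.
C4 has 4 σ bonds: steric number 4 → sp3.
C5: 4 σ bonds; 4 regions of electron density → sp3.
C6 — 4 σ bonds. Steric number 4, so sp3.
C7 carries 4 σ bonds, giving a steric number of 4, so it is sp3.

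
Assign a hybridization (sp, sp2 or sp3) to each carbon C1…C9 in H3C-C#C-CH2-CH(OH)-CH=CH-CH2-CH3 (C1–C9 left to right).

C1: 4 σ bonds; 4 regions of electron density → sp3.
C2: 2 σ bonds, plus two π bonds — 2 electron domains, sp.
C3: 2 σ bonds, plus two π bonds — 2 electron domains, sp.
C4 carries 4 σ bonds, giving a steric number of 4, so it is sp3.
C5 (4 σ bonds) has steric number 4: sp3.
C6 has 3 σ bonds, plus one π bond: steric number 3 → sp2.
C7: 3 σ bonds, plus one π bond — 3 electron domains, sp2.
C8: 4 σ bonds; 4 regions of electron density → sp3.
C9 (4 σ bonds) has steric number 4: sp3.

C1 sp3, C2 sp, C3 sp, C4 sp3, C5 sp3, C6 sp2, C7 sp2, C8 sp3, C9 sp3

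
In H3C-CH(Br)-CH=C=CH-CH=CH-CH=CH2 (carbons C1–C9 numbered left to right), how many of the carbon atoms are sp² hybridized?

6

C1: sp3
C2: sp3
C3: sp2 ✓
C4: sp
C5: sp2 ✓
C6: sp2 ✓
C7: sp2 ✓
C8: sp2 ✓
C9: sp2 ✓
C3, C5, C6, C7, C8, C9 → 6 sp2 carbons.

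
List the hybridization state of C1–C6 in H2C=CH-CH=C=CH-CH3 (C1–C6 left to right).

C1 sp2, C2 sp2, C3 sp2, C4 sp, C5 sp2, C6 sp3

C1: 3 σ bonds, plus one π bond; 3 regions of electron density → sp2.
C2 has 3 σ bonds, plus one π bond: steric number 3 → sp2.
C3 (3 σ bonds, plus one π bond) has steric number 3: sp2.
C4 (2 σ bonds, plus two π bonds) has steric number 2: sp.
C5 — 3 σ bonds, plus one π bond. Steric number 3, so sp2.
C6 carries 4 σ bonds, giving a steric number of 4, so it is sp3.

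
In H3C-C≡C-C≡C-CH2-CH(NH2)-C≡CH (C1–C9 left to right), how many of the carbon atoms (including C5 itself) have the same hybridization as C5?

C5 is sp (two π bonds).
C1: sp3
C2: sp ✓
C3: sp ✓
C4: sp ✓
C5: sp ✓
C6: sp3
C7: sp3
C8: sp ✓
C9: sp ✓
6 carbons are sp.

6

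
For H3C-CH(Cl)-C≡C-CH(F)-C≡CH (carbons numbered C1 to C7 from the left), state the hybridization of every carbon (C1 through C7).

C1 sp3, C2 sp3, C3 sp, C4 sp, C5 sp3, C6 sp, C7 sp

C1 has 4 σ bonds: steric number 4 → sp3.
C2 — 4 σ bonds. Steric number 4, so sp3.
C3 — 2 σ bonds, plus two π bonds. Steric number 2, so sp.
C4 — 2 σ bonds, plus two π bonds. Steric number 2, so sp.
C5: 4 σ bonds — 4 electron domains, sp3.
C6 — 2 σ bonds, plus two π bonds. Steric number 2, so sp.
C7: 2 σ bonds, plus two π bonds — 2 electron domains, sp.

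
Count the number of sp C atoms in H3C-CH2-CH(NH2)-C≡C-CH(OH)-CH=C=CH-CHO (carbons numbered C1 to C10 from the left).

3

C1: sp3
C2: sp3
C3: sp3
C4: sp ✓
C5: sp ✓
C6: sp3
C7: sp2
C8: sp ✓
C9: sp2
C10: sp2
C4, C5, C8 → 3 sp carbons.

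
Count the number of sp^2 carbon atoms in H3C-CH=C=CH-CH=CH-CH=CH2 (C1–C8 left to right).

C1: sp3
C2: sp2 ✓
C3: sp
C4: sp2 ✓
C5: sp2 ✓
C6: sp2 ✓
C7: sp2 ✓
C8: sp2 ✓
C2, C4, C5, C6, C7, C8 → 6 sp2 carbons.

6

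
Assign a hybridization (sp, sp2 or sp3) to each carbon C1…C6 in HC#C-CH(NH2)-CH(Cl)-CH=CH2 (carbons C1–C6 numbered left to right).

C1 sp, C2 sp, C3 sp3, C4 sp3, C5 sp2, C6 sp2

C1 — 2 σ bonds, plus two π bonds. Steric number 2, so sp.
C2 — 2 σ bonds, plus two π bonds. Steric number 2, so sp.
C3: 4 σ bonds; 4 regions of electron density → sp3.
C4 (4 σ bonds) has steric number 4: sp3.
C5 — 3 σ bonds, plus one π bond. Steric number 3, so sp2.
C6: 3 σ bonds, plus one π bond — 3 electron domains, sp2.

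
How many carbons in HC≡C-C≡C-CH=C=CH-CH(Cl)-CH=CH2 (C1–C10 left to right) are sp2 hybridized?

4

C1: sp
C2: sp
C3: sp
C4: sp
C5: sp2 ✓
C6: sp
C7: sp2 ✓
C8: sp3
C9: sp2 ✓
C10: sp2 ✓
C5, C7, C9, C10 → 4 sp2 carbons.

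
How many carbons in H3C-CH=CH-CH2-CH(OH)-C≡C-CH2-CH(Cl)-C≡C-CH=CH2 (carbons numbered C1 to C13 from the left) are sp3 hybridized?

5

C1: sp3 ✓
C2: sp2
C3: sp2
C4: sp3 ✓
C5: sp3 ✓
C6: sp
C7: sp
C8: sp3 ✓
C9: sp3 ✓
C10: sp
C11: sp
C12: sp2
C13: sp2
C1, C4, C5, C8, C9 → 5 sp3 carbons.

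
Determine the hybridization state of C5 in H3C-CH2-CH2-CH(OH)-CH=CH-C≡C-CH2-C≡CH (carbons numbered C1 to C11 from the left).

sp^2

C5 carries 3 σ bonds, plus one π bond, giving a steric number of 3, so it is sp2.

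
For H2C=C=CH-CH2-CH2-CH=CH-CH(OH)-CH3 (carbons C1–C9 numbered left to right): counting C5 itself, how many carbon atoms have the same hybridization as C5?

C5 is sp3 (only σ bonds).
C1: sp2
C2: sp
C3: sp2
C4: sp3 ✓
C5: sp3 ✓
C6: sp2
C7: sp2
C8: sp3 ✓
C9: sp3 ✓
4 carbons are sp3.

4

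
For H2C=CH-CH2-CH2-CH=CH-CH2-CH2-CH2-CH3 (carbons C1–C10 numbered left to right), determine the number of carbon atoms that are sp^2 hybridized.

C1: sp2 ✓
C2: sp2 ✓
C3: sp3
C4: sp3
C5: sp2 ✓
C6: sp2 ✓
C7: sp3
C8: sp3
C9: sp3
C10: sp3
C1, C2, C5, C6 → 4 sp2 carbons.

4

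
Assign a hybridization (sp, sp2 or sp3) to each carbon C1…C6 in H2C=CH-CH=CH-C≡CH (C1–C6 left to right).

C1 sp2, C2 sp2, C3 sp2, C4 sp2, C5 sp, C6 sp

C1: 3 σ bonds, plus one π bond — 3 electron domains, sp2.
C2: 3 σ bonds, plus one π bond — 3 electron domains, sp2.
C3: 3 σ bonds, plus one π bond; 3 regions of electron density → sp2.
C4: 3 σ bonds, plus one π bond — 3 electron domains, sp2.
C5 has 2 σ bonds, plus two π bonds: steric number 2 → sp.
C6 has 2 σ bonds, plus two π bonds: steric number 2 → sp.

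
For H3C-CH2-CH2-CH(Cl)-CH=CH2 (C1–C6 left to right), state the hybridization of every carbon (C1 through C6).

C1 sp3, C2 sp3, C3 sp3, C4 sp3, C5 sp2, C6 sp2

C1: 4 σ bonds — 4 electron domains, sp3.
C2 — 4 σ bonds. Steric number 4, so sp3.
C3: 4 σ bonds — 4 electron domains, sp3.
C4 — 4 σ bonds. Steric number 4, so sp3.
C5: 3 σ bonds, plus one π bond; 3 regions of electron density → sp2.
C6 carries 3 σ bonds, plus one π bond, giving a steric number of 3, so it is sp2.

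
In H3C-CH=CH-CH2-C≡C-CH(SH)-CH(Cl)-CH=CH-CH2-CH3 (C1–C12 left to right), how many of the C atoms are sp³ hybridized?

C1: sp3 ✓
C2: sp2
C3: sp2
C4: sp3 ✓
C5: sp
C6: sp
C7: sp3 ✓
C8: sp3 ✓
C9: sp2
C10: sp2
C11: sp3 ✓
C12: sp3 ✓
C1, C4, C7, C8, C11, C12 → 6 sp3 carbons.

6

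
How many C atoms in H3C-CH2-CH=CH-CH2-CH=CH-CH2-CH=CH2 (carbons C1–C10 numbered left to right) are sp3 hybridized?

C1: sp3 ✓
C2: sp3 ✓
C3: sp2
C4: sp2
C5: sp3 ✓
C6: sp2
C7: sp2
C8: sp3 ✓
C9: sp2
C10: sp2
C1, C2, C5, C8 → 4 sp3 carbons.

4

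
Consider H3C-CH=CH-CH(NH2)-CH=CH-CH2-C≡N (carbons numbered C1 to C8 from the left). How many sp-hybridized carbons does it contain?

1

C1: sp3
C2: sp2
C3: sp2
C4: sp3
C5: sp2
C6: sp2
C7: sp3
C8: sp ✓
C8 → 1 sp carbon.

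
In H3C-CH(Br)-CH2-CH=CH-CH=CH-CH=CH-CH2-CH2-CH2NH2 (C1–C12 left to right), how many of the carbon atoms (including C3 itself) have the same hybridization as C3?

C3 is sp3 (only σ bonds).
C1: sp3 ✓
C2: sp3 ✓
C3: sp3 ✓
C4: sp2
C5: sp2
C6: sp2
C7: sp2
C8: sp2
C9: sp2
C10: sp3 ✓
C11: sp3 ✓
C12: sp3 ✓
6 carbons are sp3.

6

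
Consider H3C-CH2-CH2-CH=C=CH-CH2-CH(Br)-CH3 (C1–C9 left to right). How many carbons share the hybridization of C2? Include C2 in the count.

6

C2 is sp3 (only σ bonds).
C1: sp3 ✓
C2: sp3 ✓
C3: sp3 ✓
C4: sp2
C5: sp
C6: sp2
C7: sp3 ✓
C8: sp3 ✓
C9: sp3 ✓
6 carbons are sp3.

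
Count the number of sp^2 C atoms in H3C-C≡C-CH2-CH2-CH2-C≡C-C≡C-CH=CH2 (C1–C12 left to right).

2

C1: sp3
C2: sp
C3: sp
C4: sp3
C5: sp3
C6: sp3
C7: sp
C8: sp
C9: sp
C10: sp
C11: sp2 ✓
C12: sp2 ✓
C11, C12 → 2 sp2 carbons.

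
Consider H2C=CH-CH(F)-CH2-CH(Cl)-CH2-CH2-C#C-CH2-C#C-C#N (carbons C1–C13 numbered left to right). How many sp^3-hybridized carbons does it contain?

6

C1: sp2
C2: sp2
C3: sp3 ✓
C4: sp3 ✓
C5: sp3 ✓
C6: sp3 ✓
C7: sp3 ✓
C8: sp
C9: sp
C10: sp3 ✓
C11: sp
C12: sp
C13: sp
C3, C4, C5, C6, C7, C10 → 6 sp3 carbons.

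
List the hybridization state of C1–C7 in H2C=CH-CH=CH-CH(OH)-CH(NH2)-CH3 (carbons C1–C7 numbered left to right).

C1 sp2, C2 sp2, C3 sp2, C4 sp2, C5 sp3, C6 sp3, C7 sp3

C1: 3 σ bonds, plus one π bond; 3 regions of electron density → sp2.
C2 has 3 σ bonds, plus one π bond: steric number 3 → sp2.
C3 is sp2: 3 σ bonds, plus one π bond, 3 electron-density regions.
C4: 3 σ bonds, plus one π bond — 3 electron domains, sp2.
C5 has 4 σ bonds: steric number 4 → sp3.
C6 is sp3: 4 σ bonds, 4 electron-density regions.
C7 — 4 σ bonds. Steric number 4, so sp3.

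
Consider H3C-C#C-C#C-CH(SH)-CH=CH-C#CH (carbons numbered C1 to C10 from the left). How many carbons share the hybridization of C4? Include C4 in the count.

C4 is sp (two π bonds).
C1: sp3
C2: sp ✓
C3: sp ✓
C4: sp ✓
C5: sp ✓
C6: sp3
C7: sp2
C8: sp2
C9: sp ✓
C10: sp ✓
6 carbons are sp.

6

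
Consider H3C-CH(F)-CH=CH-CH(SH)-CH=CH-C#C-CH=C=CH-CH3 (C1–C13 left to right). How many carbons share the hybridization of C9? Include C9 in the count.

C9 is sp (two π bonds).
C1: sp3
C2: sp3
C3: sp2
C4: sp2
C5: sp3
C6: sp2
C7: sp2
C8: sp ✓
C9: sp ✓
C10: sp2
C11: sp ✓
C12: sp2
C13: sp3
3 carbons are sp.

3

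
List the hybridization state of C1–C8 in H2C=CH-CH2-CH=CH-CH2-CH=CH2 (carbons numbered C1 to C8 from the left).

C1 sp2, C2 sp2, C3 sp3, C4 sp2, C5 sp2, C6 sp3, C7 sp2, C8 sp2

C1 is sp2: 3 σ bonds, plus one π bond, 3 electron-density regions.
C2: 3 σ bonds, plus one π bond — 3 electron domains, sp2.
C3: 4 σ bonds — 4 electron domains, sp3.
C4 has 3 σ bonds, plus one π bond: steric number 3 → sp2.
C5 has 3 σ bonds, plus one π bond: steric number 3 → sp2.
C6 (4 σ bonds) has steric number 4: sp3.
C7 has 3 σ bonds, plus one π bond: steric number 3 → sp2.
C8: 3 σ bonds, plus one π bond — 3 electron domains, sp2.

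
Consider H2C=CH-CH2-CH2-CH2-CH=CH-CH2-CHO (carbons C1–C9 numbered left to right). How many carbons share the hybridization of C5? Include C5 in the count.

4

C5 is sp3 (only σ bonds).
C1: sp2
C2: sp2
C3: sp3 ✓
C4: sp3 ✓
C5: sp3 ✓
C6: sp2
C7: sp2
C8: sp3 ✓
C9: sp2
4 carbons are sp3.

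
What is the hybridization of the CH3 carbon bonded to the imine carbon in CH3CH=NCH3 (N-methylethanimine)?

The CH3 carbon bonded to the imine carbon: 4 σ bonds — 4 electron domains, sp3.

sp3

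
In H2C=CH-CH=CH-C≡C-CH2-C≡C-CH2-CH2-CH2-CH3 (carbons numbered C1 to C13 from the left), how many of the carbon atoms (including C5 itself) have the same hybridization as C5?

4

C5 is sp (two π bonds).
C1: sp2
C2: sp2
C3: sp2
C4: sp2
C5: sp ✓
C6: sp ✓
C7: sp3
C8: sp ✓
C9: sp ✓
C10: sp3
C11: sp3
C12: sp3
C13: sp3
4 carbons are sp.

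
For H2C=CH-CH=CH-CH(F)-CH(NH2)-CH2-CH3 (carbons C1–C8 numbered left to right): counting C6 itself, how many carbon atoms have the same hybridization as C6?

C6 is sp3 (only σ bonds).
C1: sp2
C2: sp2
C3: sp2
C4: sp2
C5: sp3 ✓
C6: sp3 ✓
C7: sp3 ✓
C8: sp3 ✓
4 carbons are sp3.

4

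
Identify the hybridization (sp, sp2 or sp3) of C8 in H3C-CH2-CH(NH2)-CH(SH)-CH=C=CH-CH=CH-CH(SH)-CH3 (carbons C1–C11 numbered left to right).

sp2

C8 (3 σ bonds, plus one π bond) has steric number 3: sp2.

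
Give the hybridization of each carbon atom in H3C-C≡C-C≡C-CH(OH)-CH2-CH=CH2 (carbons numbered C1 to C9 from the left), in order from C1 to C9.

C1 is sp3: 4 σ bonds, 4 electron-density regions.
C2: 2 σ bonds, plus two π bonds; 2 regions of electron density → sp.
C3 (2 σ bonds, plus two π bonds) has steric number 2: sp.
C4 has 2 σ bonds, plus two π bonds: steric number 2 → sp.
C5 — 2 σ bonds, plus two π bonds. Steric number 2, so sp.
C6: 4 σ bonds; 4 regions of electron density → sp3.
C7 has 4 σ bonds: steric number 4 → sp3.
C8 (3 σ bonds, plus one π bond) has steric number 3: sp2.
C9 has 3 σ bonds, plus one π bond: steric number 3 → sp2.

C1 sp3, C2 sp, C3 sp, C4 sp, C5 sp, C6 sp3, C7 sp3, C8 sp2, C9 sp2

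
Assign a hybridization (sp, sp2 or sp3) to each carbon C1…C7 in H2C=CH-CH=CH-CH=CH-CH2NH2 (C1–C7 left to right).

C1 sp2, C2 sp2, C3 sp2, C4 sp2, C5 sp2, C6 sp2, C7 sp3

C1 (3 σ bonds, plus one π bond) has steric number 3: sp2.
C2 (3 σ bonds, plus one π bond) has steric number 3: sp2.
C3 is sp2: 3 σ bonds, plus one π bond, 3 electron-density regions.
C4 carries 3 σ bonds, plus one π bond, giving a steric number of 3, so it is sp2.
C5 is sp2: 3 σ bonds, plus one π bond, 3 electron-density regions.
C6: 3 σ bonds, plus one π bond; 3 regions of electron density → sp2.
C7: 4 σ bonds; 4 regions of electron density → sp3.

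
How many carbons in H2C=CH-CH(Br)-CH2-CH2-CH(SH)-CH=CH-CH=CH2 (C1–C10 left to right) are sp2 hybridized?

C1: sp2 ✓
C2: sp2 ✓
C3: sp3
C4: sp3
C5: sp3
C6: sp3
C7: sp2 ✓
C8: sp2 ✓
C9: sp2 ✓
C10: sp2 ✓
C1, C2, C7, C8, C9, C10 → 6 sp2 carbons.

6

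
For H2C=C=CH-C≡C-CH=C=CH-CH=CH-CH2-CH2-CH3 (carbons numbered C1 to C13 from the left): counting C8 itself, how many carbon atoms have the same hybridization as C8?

6

C8 is sp2 (one π bond).
C1: sp2 ✓
C2: sp
C3: sp2 ✓
C4: sp
C5: sp
C6: sp2 ✓
C7: sp
C8: sp2 ✓
C9: sp2 ✓
C10: sp2 ✓
C11: sp3
C12: sp3
C13: sp3
6 carbons are sp2.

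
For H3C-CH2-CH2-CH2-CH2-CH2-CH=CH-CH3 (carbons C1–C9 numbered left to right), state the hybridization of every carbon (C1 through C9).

C1 carries 4 σ bonds, giving a steric number of 4, so it is sp3.
C2: 4 σ bonds; 4 regions of electron density → sp3.
C3: 4 σ bonds — 4 electron domains, sp3.
C4 (4 σ bonds) has steric number 4: sp3.
C5 is sp3: 4 σ bonds, 4 electron-density regions.
C6: 4 σ bonds; 4 regions of electron density → sp3.
C7: 3 σ bonds, plus one π bond — 3 electron domains, sp2.
C8: 3 σ bonds, plus one π bond — 3 electron domains, sp2.
C9: 4 σ bonds — 4 electron domains, sp3.

C1 sp3, C2 sp3, C3 sp3, C4 sp3, C5 sp3, C6 sp3, C7 sp2, C8 sp2, C9 sp3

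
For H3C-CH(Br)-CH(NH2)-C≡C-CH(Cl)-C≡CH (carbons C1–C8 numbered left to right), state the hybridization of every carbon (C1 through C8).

C1 is sp3: 4 σ bonds, 4 electron-density regions.
C2 has 4 σ bonds: steric number 4 → sp3.
C3 — 4 σ bonds. Steric number 4, so sp3.
C4 has 2 σ bonds, plus two π bonds: steric number 2 → sp.
C5 is sp: 2 σ bonds, plus two π bonds, 2 electron-density regions.
C6: 4 σ bonds; 4 regions of electron density → sp3.
C7: 2 σ bonds, plus two π bonds — 2 electron domains, sp.
C8 is sp: 2 σ bonds, plus two π bonds, 2 electron-density regions.

C1 sp3, C2 sp3, C3 sp3, C4 sp, C5 sp, C6 sp3, C7 sp, C8 sp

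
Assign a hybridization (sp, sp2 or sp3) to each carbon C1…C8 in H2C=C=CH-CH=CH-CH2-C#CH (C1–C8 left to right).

C1: 3 σ bonds, plus one π bond; 3 regions of electron density → sp2.
C2: 2 σ bonds, plus two π bonds; 2 regions of electron density → sp.
C3: 3 σ bonds, plus one π bond; 3 regions of electron density → sp2.
C4: 3 σ bonds, plus one π bond — 3 electron domains, sp2.
C5 is sp2: 3 σ bonds, plus one π bond, 3 electron-density regions.
C6 (4 σ bonds) has steric number 4: sp3.
C7 has 2 σ bonds, plus two π bonds: steric number 2 → sp.
C8 (2 σ bonds, plus two π bonds) has steric number 2: sp.

C1 sp2, C2 sp, C3 sp2, C4 sp2, C5 sp2, C6 sp3, C7 sp, C8 sp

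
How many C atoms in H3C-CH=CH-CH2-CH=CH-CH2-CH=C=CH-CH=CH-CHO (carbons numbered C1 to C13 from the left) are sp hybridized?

C1: sp3
C2: sp2
C3: sp2
C4: sp3
C5: sp2
C6: sp2
C7: sp3
C8: sp2
C9: sp ✓
C10: sp2
C11: sp2
C12: sp2
C13: sp2
C9 → 1 sp carbon.

1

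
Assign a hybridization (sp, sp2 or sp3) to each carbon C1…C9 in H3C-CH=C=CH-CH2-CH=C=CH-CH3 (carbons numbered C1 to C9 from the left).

C1 sp3, C2 sp2, C3 sp, C4 sp2, C5 sp3, C6 sp2, C7 sp, C8 sp2, C9 sp3

C1 has 4 σ bonds: steric number 4 → sp3.
C2 has 3 σ bonds, plus one π bond: steric number 3 → sp2.
C3 has 2 σ bonds, plus two π bonds: steric number 2 → sp.
C4: 3 σ bonds, plus one π bond — 3 electron domains, sp2.
C5 carries 4 σ bonds, giving a steric number of 4, so it is sp3.
C6 has 3 σ bonds, plus one π bond: steric number 3 → sp2.
C7 has 2 σ bonds, plus two π bonds: steric number 2 → sp.
C8 (3 σ bonds, plus one π bond) has steric number 3: sp2.
C9: 4 σ bonds; 4 regions of electron density → sp3.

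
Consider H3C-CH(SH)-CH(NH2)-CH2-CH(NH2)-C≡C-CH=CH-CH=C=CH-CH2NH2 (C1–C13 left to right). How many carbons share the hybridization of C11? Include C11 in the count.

C11 is sp (two π bonds).
C1: sp3
C2: sp3
C3: sp3
C4: sp3
C5: sp3
C6: sp ✓
C7: sp ✓
C8: sp2
C9: sp2
C10: sp2
C11: sp ✓
C12: sp2
C13: sp3
3 carbons are sp.

3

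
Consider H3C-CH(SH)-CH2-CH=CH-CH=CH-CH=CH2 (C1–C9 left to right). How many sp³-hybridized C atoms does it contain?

C1: sp3 ✓
C2: sp3 ✓
C3: sp3 ✓
C4: sp2
C5: sp2
C6: sp2
C7: sp2
C8: sp2
C9: sp2
C1, C2, C3 → 3 sp3 carbons.

3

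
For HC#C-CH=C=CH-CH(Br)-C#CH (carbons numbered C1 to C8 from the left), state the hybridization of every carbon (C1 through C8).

C1 sp, C2 sp, C3 sp2, C4 sp, C5 sp2, C6 sp3, C7 sp, C8 sp

C1 (2 σ bonds, plus two π bonds) has steric number 2: sp.
C2 (2 σ bonds, plus two π bonds) has steric number 2: sp.
C3: 3 σ bonds, plus one π bond; 3 regions of electron density → sp2.
C4 (2 σ bonds, plus two π bonds) has steric number 2: sp.
C5 has 3 σ bonds, plus one π bond: steric number 3 → sp2.
C6 has 4 σ bonds: steric number 4 → sp3.
C7: 2 σ bonds, plus two π bonds; 2 regions of electron density → sp.
C8 — 2 σ bonds, plus two π bonds. Steric number 2, so sp.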